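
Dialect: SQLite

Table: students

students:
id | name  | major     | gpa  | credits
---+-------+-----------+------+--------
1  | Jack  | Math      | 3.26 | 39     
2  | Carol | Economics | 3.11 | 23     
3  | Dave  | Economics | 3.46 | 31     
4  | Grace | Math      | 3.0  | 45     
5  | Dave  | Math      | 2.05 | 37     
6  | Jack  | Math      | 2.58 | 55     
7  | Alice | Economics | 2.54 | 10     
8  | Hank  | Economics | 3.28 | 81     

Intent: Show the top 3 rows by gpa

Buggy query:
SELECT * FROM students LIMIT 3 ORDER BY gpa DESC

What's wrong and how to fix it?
Bug: LIMIT must come after ORDER BY

Fix: Swap the clauses: ORDER BY first, then LIMIT

Corrected query:
SELECT * FROM students ORDER BY gpa DESC LIMIT 3

Result:
id | name | major     | gpa  | credits
---+------+-----------+------+--------
3  | Dave | Economics | 3.46 | 31     
8  | Hank | Economics | 3.28 | 81     
1  | Jack | Math      | 3.26 | 39     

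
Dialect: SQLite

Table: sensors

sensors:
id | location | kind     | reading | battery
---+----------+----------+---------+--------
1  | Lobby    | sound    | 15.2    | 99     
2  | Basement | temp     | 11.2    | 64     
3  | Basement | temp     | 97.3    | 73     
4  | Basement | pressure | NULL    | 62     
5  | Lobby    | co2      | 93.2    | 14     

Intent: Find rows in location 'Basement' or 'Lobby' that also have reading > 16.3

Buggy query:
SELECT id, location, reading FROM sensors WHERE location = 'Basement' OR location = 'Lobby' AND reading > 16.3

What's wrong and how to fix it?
Bug: AND binds tighter than OR, so this parses as location = 'Basement' OR (location = 'Lobby' AND reading > 16.3)

Fix: Group the OR with parentheses (or use IN), then AND the threshold

Corrected query:
SELECT id, location, reading FROM sensors WHERE (location = 'Basement' OR location = 'Lobby') AND reading > 16.3

Result:
id | location | reading
---+----------+--------
3  | Basement | 97.3   
5  | Lobby    | 93.2   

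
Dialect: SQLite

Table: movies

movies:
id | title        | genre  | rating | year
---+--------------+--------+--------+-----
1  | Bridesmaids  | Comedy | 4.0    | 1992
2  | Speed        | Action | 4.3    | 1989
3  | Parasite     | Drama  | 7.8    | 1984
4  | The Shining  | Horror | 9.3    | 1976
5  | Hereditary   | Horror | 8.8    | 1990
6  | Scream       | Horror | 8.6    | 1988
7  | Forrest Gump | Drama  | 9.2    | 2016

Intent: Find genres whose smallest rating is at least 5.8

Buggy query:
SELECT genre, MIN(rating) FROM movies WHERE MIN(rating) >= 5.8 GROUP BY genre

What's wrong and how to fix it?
Bug: Aggregates like MIN are computed per group after WHERE runs

Fix: Replace WHERE with HAVING after the GROUP BY

Corrected query:
SELECT genre, MIN(rating) FROM movies GROUP BY genre HAVING MIN(rating) >= 5.8

Result:
genre  | MIN(rating)
-------+------------
Drama  | 7.8        
Horror | 8.6        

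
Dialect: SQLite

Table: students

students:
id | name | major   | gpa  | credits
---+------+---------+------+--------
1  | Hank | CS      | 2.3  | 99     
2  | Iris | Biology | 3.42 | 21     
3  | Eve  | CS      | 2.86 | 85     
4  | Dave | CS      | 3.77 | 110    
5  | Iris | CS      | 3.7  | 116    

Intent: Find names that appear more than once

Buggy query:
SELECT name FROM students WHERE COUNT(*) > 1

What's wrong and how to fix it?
Bug: COUNT(*) is an aggregate and cannot be used in WHERE

Fix: GROUP BY name, then filter groups with HAVING COUNT(*) > 1

Corrected query:
SELECT name FROM students GROUP BY name HAVING COUNT(*) > 1

Result:
name
----
Iris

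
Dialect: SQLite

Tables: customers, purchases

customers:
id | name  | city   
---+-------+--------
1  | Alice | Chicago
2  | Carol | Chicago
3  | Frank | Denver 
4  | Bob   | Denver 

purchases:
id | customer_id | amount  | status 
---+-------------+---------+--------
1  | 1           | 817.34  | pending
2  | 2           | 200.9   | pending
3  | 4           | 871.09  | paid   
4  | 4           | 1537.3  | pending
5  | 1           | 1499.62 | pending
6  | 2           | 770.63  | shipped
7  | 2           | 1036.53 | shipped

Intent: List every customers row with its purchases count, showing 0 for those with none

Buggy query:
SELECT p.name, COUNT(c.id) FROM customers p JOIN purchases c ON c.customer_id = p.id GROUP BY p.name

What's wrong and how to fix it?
Bug: INNER JOIN drops customers rows that have no matching purchases rows

Fix: Switch to LEFT JOIN to retain unmatched parent rows

Corrected query:
SELECT p.name, COUNT(c.id) FROM customers p LEFT JOIN purchases c ON c.customer_id = p.id GROUP BY p.name

Result:
name  | COUNT(c.id)
------+------------
Alice | 2          
Bob   | 2          
Carol | 3          
Frank | 0          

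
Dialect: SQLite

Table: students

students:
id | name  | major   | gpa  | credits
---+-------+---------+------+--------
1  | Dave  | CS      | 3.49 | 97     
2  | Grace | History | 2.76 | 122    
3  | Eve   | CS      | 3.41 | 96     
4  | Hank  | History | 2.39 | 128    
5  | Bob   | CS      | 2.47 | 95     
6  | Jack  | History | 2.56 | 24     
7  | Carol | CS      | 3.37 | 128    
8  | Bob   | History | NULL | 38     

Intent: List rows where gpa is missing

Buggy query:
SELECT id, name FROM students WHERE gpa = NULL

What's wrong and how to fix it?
Bug: '= NULL' is always unknown in SQL three-valued logic, so no rows match

Fix: Replace '= NULL' with 'IS NULL'

Corrected query:
SELECT id, name FROM students WHERE gpa IS NULL

Result:
id | name
---+-----
8  | Bob 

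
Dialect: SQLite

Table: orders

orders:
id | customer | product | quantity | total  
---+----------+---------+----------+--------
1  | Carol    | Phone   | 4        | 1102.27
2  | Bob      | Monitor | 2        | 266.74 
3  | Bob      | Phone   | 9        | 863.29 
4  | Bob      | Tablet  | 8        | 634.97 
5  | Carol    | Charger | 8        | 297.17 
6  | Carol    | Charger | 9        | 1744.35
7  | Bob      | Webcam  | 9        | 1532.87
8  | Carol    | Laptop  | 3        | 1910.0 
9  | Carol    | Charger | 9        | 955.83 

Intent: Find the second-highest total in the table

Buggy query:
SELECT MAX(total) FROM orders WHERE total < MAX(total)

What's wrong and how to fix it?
Bug: The inner MAX is an aggregate inside WHERE, which is not allowed

Fix: Compute the overall MAX in a subquery, then take MAX of rows below it

Corrected query:
SELECT MAX(total) FROM orders WHERE total < (SELECT MAX(total) FROM orders)

Result:
MAX(total)
----------
1744.35   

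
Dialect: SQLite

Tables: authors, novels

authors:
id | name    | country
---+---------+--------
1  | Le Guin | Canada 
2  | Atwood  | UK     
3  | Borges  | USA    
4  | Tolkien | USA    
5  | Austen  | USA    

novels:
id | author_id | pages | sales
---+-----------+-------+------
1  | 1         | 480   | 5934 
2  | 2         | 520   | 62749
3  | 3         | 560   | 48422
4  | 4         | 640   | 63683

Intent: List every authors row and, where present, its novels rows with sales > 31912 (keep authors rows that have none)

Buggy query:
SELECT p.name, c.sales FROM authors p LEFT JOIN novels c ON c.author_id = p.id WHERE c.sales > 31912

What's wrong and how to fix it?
Bug: A WHERE condition on the right-hand table after LEFT JOIN drops unmatched parents

Fix: Put 'c.sales > 31912' in the JOIN's ON clause instead of WHERE

Corrected query:
SELECT p.name, c.sales FROM authors p LEFT JOIN novels c ON c.author_id = p.id AND c.sales > 31912

Result:
name    | sales
--------+------
Le Guin | NULL 
Atwood  | 62749
Borges  | 48422
Tolkien | 63683
Austen  | NULL 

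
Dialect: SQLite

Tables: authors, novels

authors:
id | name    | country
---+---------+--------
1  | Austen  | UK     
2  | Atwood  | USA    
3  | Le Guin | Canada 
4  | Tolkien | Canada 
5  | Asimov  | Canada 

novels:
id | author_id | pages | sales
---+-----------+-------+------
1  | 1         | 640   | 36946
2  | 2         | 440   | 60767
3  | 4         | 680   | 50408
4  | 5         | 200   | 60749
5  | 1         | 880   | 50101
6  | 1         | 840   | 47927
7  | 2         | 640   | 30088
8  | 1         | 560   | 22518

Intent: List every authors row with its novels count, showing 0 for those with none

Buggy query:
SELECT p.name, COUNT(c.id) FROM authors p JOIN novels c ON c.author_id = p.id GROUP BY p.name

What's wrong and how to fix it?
Bug: INNER JOIN drops authors rows that have no matching novels rows

Fix: Switch to LEFT JOIN to retain unmatched parent rows

Corrected query:
SELECT p.name, COUNT(c.id) FROM authors p LEFT JOIN novels c ON c.author_id = p.id GROUP BY p.name

Result:
name    | COUNT(c.id)
--------+------------
Asimov  | 1          
Atwood  | 2          
Austen  | 4          
Le Guin | 0          
Tolkien | 1          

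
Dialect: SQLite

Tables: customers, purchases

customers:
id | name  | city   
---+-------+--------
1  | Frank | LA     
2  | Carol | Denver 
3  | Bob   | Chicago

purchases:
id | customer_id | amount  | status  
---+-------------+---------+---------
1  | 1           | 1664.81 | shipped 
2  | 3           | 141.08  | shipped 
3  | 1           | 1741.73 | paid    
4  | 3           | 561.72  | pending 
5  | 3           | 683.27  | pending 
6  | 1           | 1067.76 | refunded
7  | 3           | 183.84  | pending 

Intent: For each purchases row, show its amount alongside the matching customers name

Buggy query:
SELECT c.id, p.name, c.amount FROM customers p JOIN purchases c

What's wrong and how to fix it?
Bug: Missing join condition: each purchases row is matched to all customers rows instead of just its own

Fix: Add ON c.customer_id = p.id to the JOIN

Corrected query:
SELECT c.id, p.name, c.amount FROM customers p JOIN purchases c ON c.customer_id = p.id

Result:
id | name  | amount 
---+-------+--------
1  | Frank | 1664.81
2  | Bob   | 141.08 
3  | Frank | 1741.73
4  | Bob   | 561.72 
5  | Bob   | 683.27 
6  | Frank | 1067.76
7  | Bob   | 183.84 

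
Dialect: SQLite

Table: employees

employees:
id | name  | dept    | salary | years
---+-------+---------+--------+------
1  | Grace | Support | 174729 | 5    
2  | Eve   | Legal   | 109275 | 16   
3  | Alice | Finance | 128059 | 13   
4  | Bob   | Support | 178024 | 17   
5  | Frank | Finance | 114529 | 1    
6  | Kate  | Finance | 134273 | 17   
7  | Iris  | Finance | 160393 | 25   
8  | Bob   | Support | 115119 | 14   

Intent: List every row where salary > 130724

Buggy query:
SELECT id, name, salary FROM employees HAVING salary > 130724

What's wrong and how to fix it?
Bug: HAVING filters the output of aggregation, but this query has no GROUP BY and no aggregate functions, so SQLite rejects it (HAVING clause on a non-aggregate query); the condition here is per row

Fix: Replace HAVING with WHERE since the condition applies to individual rows

Corrected query:
SELECT id, name, salary FROM employees WHERE salary > 130724

Result:
id | name  | salary
---+-------+-------
1  | Grace | 174729
4  | Bob   | 178024
6  | Kate  | 134273
7  | Iris  | 160393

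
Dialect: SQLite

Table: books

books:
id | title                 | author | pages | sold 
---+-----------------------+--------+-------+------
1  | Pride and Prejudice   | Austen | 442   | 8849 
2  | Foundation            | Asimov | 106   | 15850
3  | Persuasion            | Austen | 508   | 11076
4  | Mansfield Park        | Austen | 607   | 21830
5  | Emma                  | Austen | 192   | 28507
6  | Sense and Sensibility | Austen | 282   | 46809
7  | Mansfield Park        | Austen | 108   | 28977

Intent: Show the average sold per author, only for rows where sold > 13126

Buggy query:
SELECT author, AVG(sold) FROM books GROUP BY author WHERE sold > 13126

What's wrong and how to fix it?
Bug: Row-level WHERE must come before GROUP BY in the clause order

Fix: Place WHERE between FROM and GROUP BY

Corrected query:
SELECT author, AVG(sold) FROM books WHERE sold > 13126 GROUP BY author

Result:
author | AVG(sold)
-------+----------
Asimov | 15850    
Austen | 31530.75 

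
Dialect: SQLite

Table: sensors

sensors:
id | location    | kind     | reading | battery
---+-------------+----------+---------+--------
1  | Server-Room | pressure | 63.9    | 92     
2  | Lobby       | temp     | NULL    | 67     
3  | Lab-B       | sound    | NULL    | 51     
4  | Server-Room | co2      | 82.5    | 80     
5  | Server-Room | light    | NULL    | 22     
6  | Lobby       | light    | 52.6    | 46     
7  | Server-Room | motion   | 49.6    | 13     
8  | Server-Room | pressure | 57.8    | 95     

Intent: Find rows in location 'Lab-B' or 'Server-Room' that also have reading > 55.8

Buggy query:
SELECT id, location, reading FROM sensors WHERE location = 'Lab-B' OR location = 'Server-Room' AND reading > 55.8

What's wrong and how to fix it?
Bug: Without parentheses, AND is evaluated before OR, so the reading filter only applies to the 'Server-Room' branch

Fix: Add parentheses around the OR so the AND applies to both alternatives

Corrected query:
SELECT id, location, reading FROM sensors WHERE (location = 'Lab-B' OR location = 'Server-Room') AND reading > 55.8

Result:
id | location    | reading
---+-------------+--------
1  | Server-Room | 63.9   
4  | Server-Room | 82.5   
8  | Server-Room | 57.8   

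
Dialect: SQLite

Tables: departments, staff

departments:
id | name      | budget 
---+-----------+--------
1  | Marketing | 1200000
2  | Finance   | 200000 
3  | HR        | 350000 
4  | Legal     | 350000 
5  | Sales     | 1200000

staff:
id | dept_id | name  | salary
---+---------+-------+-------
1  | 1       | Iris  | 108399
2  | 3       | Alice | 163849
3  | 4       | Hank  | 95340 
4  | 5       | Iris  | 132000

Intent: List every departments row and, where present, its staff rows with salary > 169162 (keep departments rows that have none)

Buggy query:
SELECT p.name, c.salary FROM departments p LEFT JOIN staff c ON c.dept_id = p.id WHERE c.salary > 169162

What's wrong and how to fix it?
Bug: A WHERE condition on the right-hand table after LEFT JOIN drops unmatched parents

Fix: Put 'c.salary > 169162' in the JOIN's ON clause instead of WHERE

Corrected query:
SELECT p.name, c.salary FROM departments p LEFT JOIN staff c ON c.dept_id = p.id AND c.salary > 169162

Result:
name      | salary
----------+-------
Marketing | NULL  
Finance   | NULL  
HR        | NULL  
Legal     | NULL  
Sales     | NULL  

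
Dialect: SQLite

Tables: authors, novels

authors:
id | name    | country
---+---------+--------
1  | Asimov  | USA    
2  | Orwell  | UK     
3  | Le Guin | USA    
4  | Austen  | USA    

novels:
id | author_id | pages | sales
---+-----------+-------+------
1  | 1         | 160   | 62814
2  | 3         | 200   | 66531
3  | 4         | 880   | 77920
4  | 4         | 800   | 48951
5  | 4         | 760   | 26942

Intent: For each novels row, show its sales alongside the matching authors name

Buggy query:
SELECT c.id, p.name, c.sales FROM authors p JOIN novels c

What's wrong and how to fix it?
Bug: Missing join condition: each novels row is matched to all authors rows instead of just its own

Fix: Add ON c.author_id = p.id to the JOIN

Corrected query:
SELECT c.id, p.name, c.sales FROM authors p JOIN novels c ON c.author_id = p.id

Result:
id | name    | sales
---+---------+------
1  | Asimov  | 62814
2  | Le Guin | 66531
3  | Austen  | 77920
4  | Austen  | 48951
5  | Austen  | 26942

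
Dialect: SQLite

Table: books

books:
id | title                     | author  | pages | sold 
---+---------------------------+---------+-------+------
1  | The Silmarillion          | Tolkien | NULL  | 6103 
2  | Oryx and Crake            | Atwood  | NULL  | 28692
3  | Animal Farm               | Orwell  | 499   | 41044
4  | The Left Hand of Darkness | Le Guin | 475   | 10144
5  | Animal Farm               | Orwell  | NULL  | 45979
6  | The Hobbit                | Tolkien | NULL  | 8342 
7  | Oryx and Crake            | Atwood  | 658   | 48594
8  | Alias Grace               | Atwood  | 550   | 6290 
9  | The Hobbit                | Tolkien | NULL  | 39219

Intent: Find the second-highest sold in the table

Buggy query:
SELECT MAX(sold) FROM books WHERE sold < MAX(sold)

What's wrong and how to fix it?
Bug: The inner MAX is an aggregate inside WHERE, which is not allowed

Fix: Compute the overall MAX in a subquery, then take MAX of rows below it

Corrected query:
SELECT MAX(sold) FROM books WHERE sold < (SELECT MAX(sold) FROM books)

Result:
MAX(sold)
---------
45979    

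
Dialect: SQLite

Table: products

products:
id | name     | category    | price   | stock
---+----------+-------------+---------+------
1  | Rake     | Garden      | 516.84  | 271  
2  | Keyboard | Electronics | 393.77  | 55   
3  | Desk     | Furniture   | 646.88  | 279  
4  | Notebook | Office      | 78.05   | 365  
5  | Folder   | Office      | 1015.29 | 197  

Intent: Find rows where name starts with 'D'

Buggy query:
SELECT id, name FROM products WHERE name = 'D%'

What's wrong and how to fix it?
Bug: '=' compares the literal string including the % character; pattern matching needs LIKE

Fix: Replace '=' with LIKE so 'D%' is treated as a pattern

Corrected query:
SELECT id, name FROM products WHERE name LIKE 'D%'

Result:
id | name
---+-----
3  | Desk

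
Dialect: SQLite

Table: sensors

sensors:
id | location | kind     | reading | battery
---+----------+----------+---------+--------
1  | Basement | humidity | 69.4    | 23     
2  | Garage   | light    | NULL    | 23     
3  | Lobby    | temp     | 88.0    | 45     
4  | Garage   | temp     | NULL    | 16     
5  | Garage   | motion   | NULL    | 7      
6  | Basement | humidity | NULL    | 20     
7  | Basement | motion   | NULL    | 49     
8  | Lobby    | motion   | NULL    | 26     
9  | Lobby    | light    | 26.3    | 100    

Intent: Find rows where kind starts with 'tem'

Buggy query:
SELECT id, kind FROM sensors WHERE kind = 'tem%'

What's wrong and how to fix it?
Bug: '=' compares the literal string including the % character; pattern matching needs LIKE

Fix: Use LIKE for wildcard pattern matching

Corrected query:
SELECT id, kind FROM sensors WHERE kind LIKE 'tem%'

Result:
id | kind
---+-----
3  | temp
4  | temp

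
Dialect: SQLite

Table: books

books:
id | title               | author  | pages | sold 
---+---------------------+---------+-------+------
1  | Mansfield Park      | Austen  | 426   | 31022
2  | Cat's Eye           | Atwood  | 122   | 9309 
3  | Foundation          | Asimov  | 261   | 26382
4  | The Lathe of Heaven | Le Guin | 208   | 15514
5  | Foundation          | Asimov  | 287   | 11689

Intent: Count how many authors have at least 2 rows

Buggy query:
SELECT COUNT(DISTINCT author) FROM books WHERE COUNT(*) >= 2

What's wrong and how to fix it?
Bug: WHERE filters individual rows, not groups, so a group-level COUNT is invalid there

Fix: Group first with HAVING COUNT(*) >= 2, then COUNT the resulting groups

Corrected query:
SELECT COUNT(*) FROM (SELECT author FROM books GROUP BY author HAVING COUNT(*) >= 2)

Result:
COUNT(*)
--------
1       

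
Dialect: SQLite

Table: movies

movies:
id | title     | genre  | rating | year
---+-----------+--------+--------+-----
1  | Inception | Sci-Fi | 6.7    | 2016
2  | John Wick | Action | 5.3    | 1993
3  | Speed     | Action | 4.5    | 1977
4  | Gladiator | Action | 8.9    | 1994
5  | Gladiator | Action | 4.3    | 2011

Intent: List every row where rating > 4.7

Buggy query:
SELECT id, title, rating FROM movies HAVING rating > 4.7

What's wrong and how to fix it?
Bug: This is a non-aggregate query (no GROUP BY, no aggregates), so in SQLite the HAVING clause is invalid here; a row-level condition belongs in WHERE

Fix: Use WHERE for row-level filtering

Corrected query:
SELECT id, title, rating FROM movies WHERE rating > 4.7

Result:
id | title     | rating
---+-----------+-------
1  | Inception | 6.7   
2  | John Wick | 5.3   
4  | Gladiator | 8.9   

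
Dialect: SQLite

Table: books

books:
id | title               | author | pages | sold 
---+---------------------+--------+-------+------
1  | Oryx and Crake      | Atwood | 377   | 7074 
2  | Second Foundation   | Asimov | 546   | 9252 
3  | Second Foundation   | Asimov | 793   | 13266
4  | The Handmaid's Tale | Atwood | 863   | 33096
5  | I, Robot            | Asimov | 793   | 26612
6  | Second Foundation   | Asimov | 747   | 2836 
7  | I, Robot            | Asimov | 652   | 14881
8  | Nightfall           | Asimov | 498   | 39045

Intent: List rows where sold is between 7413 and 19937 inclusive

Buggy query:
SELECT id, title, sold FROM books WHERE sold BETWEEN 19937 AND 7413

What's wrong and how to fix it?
Bug: The bounds are reversed; BETWEEN a AND b requires a <= b to match anything

Fix: Write BETWEEN 7413 AND 19937

Corrected query:
SELECT id, title, sold FROM books WHERE sold BETWEEN 7413 AND 19937

Result:
id | title             | sold 
---+-------------------+------
2  | Second Foundation | 9252 
3  | Second Foundation | 13266
7  | I, Robot          | 14881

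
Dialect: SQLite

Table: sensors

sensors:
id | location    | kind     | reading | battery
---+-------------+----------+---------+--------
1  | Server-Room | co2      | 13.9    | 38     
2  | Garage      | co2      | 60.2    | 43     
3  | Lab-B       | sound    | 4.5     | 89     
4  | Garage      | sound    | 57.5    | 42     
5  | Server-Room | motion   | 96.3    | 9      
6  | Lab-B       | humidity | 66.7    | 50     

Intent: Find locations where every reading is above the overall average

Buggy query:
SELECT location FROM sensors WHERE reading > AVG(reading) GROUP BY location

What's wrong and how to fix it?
Bug: WHERE evaluates per row before aggregation, so AVG() is unavailable

Fix: Use a subquery for AVG and a HAVING MIN(...) filter so the condition holds for every row in the group

Corrected query:
SELECT location FROM sensors GROUP BY location HAVING MIN(reading) > (SELECT AVG(reading) FROM sensors)

Result:
location
--------
Garage  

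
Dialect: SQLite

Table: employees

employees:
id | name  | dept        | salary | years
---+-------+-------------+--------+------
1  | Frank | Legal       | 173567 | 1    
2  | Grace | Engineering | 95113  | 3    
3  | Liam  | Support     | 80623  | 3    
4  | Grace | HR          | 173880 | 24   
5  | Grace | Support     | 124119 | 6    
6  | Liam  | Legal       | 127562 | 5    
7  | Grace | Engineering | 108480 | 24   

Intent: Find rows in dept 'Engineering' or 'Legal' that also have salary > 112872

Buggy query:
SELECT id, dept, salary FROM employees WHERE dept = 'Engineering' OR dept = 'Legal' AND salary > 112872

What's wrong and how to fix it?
Bug: Without parentheses, AND is evaluated before OR, so the salary filter only applies to the 'Legal' branch

Fix: Group the OR with parentheses (or use IN), then AND the threshold

Corrected query:
SELECT id, dept, salary FROM employees WHERE (dept = 'Engineering' OR dept = 'Legal') AND salary > 112872

Result:
id | dept  | salary
---+-------+-------
1  | Legal | 173567
6  | Legal | 127562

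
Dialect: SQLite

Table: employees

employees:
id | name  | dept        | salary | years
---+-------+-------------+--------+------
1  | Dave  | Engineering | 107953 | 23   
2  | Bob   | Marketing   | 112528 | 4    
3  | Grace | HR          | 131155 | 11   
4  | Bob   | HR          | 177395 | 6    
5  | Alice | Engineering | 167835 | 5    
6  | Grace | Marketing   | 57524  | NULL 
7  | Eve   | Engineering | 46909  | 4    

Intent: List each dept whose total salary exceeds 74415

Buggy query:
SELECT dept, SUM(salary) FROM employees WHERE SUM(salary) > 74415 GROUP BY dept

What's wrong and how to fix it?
Bug: WHERE runs before GROUP BY, so aggregates aren't available there

Fix: Use HAVING (which filters groups after aggregation) instead of WHERE

Corrected query:
SELECT dept, SUM(salary) FROM employees GROUP BY dept HAVING SUM(salary) > 74415

Result:
dept        | SUM(salary)
------------+------------
Engineering | 322697     
HR          | 308550     
Marketing   | 170052     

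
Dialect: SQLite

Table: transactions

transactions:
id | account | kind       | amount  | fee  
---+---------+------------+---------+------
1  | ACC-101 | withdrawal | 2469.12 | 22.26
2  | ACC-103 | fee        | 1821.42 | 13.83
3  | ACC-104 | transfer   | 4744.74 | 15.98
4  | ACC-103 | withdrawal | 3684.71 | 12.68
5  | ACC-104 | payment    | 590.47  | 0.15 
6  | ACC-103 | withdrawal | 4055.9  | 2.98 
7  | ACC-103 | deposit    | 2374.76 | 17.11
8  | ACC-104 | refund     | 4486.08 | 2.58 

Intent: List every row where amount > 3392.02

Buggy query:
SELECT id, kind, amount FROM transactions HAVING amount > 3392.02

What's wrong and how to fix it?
Bug: This is a non-aggregate query (no GROUP BY, no aggregates), so in SQLite the HAVING clause is invalid here; a row-level condition belongs in WHERE

Fix: Use WHERE for row-level filtering

Corrected query:
SELECT id, kind, amount FROM transactions WHERE amount > 3392.02

Result:
id | kind       | amount 
---+------------+--------
3  | transfer   | 4744.74
4  | withdrawal | 3684.71
6  | withdrawal | 4055.9 
8  | refund     | 4486.08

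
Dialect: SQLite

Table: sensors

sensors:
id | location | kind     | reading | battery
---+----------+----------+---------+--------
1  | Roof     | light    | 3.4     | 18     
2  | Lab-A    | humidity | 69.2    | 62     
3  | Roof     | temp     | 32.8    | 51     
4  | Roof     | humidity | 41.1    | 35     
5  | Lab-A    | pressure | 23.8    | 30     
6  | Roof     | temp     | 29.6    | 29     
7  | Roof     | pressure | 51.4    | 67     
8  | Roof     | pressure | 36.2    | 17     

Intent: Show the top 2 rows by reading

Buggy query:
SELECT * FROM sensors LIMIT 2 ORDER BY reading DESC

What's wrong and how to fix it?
Bug: LIMIT must come after ORDER BY

Fix: Sort with ORDER BY, then apply LIMIT

Corrected query:
SELECT * FROM sensors ORDER BY reading DESC LIMIT 2

Result:
id | location | kind     | reading | battery
---+----------+----------+---------+--------
2  | Lab-A    | humidity | 69.2    | 62     
7  | Roof     | pressure | 51.4    | 67     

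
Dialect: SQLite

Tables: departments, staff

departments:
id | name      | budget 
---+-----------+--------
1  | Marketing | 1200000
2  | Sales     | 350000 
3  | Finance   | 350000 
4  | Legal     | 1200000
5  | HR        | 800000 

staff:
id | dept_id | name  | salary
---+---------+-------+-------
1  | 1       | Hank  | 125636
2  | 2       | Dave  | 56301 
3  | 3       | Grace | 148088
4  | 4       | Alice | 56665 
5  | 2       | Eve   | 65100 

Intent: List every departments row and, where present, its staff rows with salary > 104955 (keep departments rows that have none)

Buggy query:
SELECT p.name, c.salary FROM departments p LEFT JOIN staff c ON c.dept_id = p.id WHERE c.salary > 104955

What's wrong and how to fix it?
Bug: Filtering c.salary in WHERE discards the NULL rows produced by LEFT JOIN, turning it into an inner join

Fix: Put 'c.salary > 104955' in the JOIN's ON clause instead of WHERE

Corrected query:
SELECT p.name, c.salary FROM departments p LEFT JOIN staff c ON c.dept_id = p.id AND c.salary > 104955

Result:
name      | salary
----------+-------
Marketing | 125636
Sales     | NULL  
Finance   | 148088
Legal     | NULL  
HR        | NULL  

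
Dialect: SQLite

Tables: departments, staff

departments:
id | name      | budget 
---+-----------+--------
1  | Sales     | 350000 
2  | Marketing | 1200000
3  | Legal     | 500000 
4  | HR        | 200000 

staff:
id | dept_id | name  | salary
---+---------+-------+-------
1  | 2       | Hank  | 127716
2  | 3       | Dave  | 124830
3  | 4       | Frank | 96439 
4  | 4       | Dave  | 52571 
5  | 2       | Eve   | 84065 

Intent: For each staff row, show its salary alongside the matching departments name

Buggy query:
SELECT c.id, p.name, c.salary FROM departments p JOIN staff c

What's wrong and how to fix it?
Bug: JOIN with no ON clause produces a cartesian product; every staff row pairs with every departments row

Fix: Add ON c.dept_id = p.id to the JOIN

Corrected query:
SELECT c.id, p.name, c.salary FROM departments p JOIN staff c ON c.dept_id = p.id

Result:
id | name      | salary
---+-----------+-------
1  | Marketing | 127716
2  | Legal     | 124830
3  | HR        | 96439 
4  | HR        | 52571 
5  | Marketing | 84065 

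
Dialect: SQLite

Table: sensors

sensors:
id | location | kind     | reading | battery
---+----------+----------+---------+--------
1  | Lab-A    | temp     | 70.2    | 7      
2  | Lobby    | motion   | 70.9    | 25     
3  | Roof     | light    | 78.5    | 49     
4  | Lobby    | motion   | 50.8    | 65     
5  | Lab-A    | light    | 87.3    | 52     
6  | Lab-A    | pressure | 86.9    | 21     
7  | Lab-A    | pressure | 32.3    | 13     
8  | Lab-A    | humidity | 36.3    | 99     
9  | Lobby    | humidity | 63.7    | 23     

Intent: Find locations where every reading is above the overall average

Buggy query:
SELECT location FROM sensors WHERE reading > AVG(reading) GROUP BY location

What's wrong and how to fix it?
Bug: AVG() is an aggregate; it can't sit directly in WHERE

Fix: Use a subquery for AVG and a HAVING MIN(...) filter so the condition holds for every row in the group

Corrected query:
SELECT location FROM sensors GROUP BY location HAVING MIN(reading) > (SELECT AVG(reading) FROM sensors)

Result:
location
--------
Roof    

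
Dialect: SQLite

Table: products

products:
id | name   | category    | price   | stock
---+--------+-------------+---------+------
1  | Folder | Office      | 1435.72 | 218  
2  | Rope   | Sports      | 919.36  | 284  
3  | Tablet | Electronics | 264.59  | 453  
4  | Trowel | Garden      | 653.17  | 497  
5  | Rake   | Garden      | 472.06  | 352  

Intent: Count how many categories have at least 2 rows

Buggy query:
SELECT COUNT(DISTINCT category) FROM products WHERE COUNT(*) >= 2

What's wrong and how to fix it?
Bug: COUNT(*) cannot appear in WHERE; the per-group count doesn't exist yet

Fix: Use a subquery that GROUPs and filters with HAVING, then count its rows

Corrected query:
SELECT COUNT(*) FROM (SELECT category FROM products GROUP BY category HAVING COUNT(*) >= 2)

Result:
COUNT(*)
--------
1       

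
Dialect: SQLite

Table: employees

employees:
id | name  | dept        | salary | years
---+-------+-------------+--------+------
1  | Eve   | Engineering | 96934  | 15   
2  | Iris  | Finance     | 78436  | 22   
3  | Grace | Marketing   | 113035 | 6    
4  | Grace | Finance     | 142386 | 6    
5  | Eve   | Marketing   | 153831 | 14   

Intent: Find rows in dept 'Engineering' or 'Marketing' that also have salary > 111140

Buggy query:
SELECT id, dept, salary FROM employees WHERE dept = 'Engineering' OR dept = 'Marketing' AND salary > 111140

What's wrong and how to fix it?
Bug: Without parentheses, AND is evaluated before OR, so the salary filter only applies to the 'Marketing' branch

Fix: Group the OR with parentheses (or use IN), then AND the threshold

Corrected query:
SELECT id, dept, salary FROM employees WHERE (dept = 'Engineering' OR dept = 'Marketing') AND salary > 111140

Result:
id | dept      | salary
---+-----------+-------
3  | Marketing | 113035
5  | Marketing | 153831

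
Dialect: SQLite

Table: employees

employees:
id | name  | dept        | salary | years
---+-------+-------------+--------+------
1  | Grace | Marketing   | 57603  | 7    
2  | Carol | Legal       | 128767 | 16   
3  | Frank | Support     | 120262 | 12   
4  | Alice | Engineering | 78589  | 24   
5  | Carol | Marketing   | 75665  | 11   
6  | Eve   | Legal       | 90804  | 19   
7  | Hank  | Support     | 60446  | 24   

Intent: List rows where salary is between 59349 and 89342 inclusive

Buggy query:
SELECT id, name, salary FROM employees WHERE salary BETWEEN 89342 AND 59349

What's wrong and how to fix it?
Bug: The bounds are reversed; BETWEEN a AND b requires a <= b to match anything

Fix: Swap the bounds so the smaller value comes first

Corrected query:
SELECT id, name, salary FROM employees WHERE salary BETWEEN 59349 AND 89342

Result:
id | name  | salary
---+-------+-------
4  | Alice | 78589 
5  | Carol | 75665 
7  | Hank  | 60446 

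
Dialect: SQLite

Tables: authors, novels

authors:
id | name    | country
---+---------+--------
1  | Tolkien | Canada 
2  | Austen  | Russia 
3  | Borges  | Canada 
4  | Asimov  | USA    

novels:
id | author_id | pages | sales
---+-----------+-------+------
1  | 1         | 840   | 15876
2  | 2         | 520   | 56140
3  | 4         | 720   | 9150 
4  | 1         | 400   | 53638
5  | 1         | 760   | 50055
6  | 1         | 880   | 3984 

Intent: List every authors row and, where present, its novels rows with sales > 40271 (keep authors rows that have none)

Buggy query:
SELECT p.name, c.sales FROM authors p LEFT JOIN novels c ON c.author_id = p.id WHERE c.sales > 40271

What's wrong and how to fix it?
Bug: A WHERE condition on the right-hand table after LEFT JOIN drops unmatched parents

Fix: Put 'c.sales > 40271' in the JOIN's ON clause instead of WHERE

Corrected query:
SELECT p.name, c.sales FROM authors p LEFT JOIN novels c ON c.author_id = p.id AND c.sales > 40271

Result:
name    | sales
--------+------
Tolkien | 50055
Tolkien | 53638
Austen  | 56140
Borges  | NULL 
Asimov  | NULL 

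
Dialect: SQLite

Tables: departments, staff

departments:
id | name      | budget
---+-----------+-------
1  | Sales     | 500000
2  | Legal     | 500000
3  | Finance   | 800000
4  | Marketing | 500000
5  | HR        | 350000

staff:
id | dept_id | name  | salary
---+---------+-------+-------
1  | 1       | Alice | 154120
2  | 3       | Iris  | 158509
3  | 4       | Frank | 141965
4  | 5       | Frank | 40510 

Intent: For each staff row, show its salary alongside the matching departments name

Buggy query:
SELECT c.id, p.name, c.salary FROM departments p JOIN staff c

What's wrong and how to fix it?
Bug: Missing join condition: each staff row is matched to all departments rows instead of just its own

Fix: Specify the join condition linking the foreign key to the parent id

Corrected query:
SELECT c.id, p.name, c.salary FROM departments p JOIN staff c ON c.dept_id = p.id

Result:
id | name      | salary
---+-----------+-------
1  | Sales     | 154120
2  | Finance   | 158509
3  | Marketing | 141965
4  | HR        | 40510 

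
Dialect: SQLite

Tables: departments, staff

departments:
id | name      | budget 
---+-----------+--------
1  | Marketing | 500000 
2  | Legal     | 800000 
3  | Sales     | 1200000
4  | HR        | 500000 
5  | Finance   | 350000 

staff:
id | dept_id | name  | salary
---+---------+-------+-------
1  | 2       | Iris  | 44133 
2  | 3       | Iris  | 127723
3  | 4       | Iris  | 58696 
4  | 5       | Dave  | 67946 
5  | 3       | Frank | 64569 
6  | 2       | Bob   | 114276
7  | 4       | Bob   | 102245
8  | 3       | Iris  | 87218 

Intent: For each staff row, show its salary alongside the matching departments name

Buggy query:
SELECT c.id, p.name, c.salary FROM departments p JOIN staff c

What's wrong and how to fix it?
Bug: Missing join condition: each staff row is matched to all departments rows instead of just its own

Fix: Add ON c.dept_id = p.id to the JOIN

Corrected query:
SELECT c.id, p.name, c.salary FROM departments p JOIN staff c ON c.dept_id = p.id

Result:
id | name    | salary
---+---------+-------
1  | Legal   | 44133 
2  | Sales   | 127723
3  | HR      | 58696 
4  | Finance | 67946 
5  | Sales   | 64569 
6  | Legal   | 114276
7  | HR      | 102245
8  | Sales   | 87218 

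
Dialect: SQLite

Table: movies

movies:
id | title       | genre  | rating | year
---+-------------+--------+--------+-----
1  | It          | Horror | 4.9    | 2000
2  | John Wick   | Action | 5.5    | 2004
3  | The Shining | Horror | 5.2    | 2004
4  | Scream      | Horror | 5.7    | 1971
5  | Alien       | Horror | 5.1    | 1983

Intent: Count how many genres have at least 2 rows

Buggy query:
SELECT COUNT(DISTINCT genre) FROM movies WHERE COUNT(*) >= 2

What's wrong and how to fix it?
Bug: COUNT(*) cannot appear in WHERE; the per-group count doesn't exist yet

Fix: Group first with HAVING COUNT(*) >= 2, then COUNT the resulting groups

Corrected query:
SELECT COUNT(*) FROM (SELECT genre FROM movies GROUP BY genre HAVING COUNT(*) >= 2)

Result:
COUNT(*)
--------
1       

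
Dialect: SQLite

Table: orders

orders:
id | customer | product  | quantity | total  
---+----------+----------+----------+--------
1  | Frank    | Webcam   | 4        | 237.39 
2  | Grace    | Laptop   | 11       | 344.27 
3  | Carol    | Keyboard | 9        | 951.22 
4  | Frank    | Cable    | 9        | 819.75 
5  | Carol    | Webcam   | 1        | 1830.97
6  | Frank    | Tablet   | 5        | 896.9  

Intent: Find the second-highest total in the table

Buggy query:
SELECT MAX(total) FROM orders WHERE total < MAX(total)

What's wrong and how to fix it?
Bug: MAX(total) on the right of the comparison is an aggregate-in-WHERE error

Fix: Put the inner MAX in a scalar subquery

Corrected query:
SELECT MAX(total) FROM orders WHERE total < (SELECT MAX(total) FROM orders)

Result:
MAX(total)
----------
951.22    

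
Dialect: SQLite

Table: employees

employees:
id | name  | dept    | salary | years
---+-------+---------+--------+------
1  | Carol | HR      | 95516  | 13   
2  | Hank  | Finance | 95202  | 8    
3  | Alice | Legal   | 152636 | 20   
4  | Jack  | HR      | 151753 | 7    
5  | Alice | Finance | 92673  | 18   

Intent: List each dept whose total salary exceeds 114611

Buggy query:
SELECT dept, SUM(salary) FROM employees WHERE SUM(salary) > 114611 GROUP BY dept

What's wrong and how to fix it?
Bug: Aggregate functions cannot appear in a WHERE clause

Fix: Move the aggregate condition to a HAVING clause

Corrected query:
SELECT dept, SUM(salary) FROM employees GROUP BY dept HAVING SUM(salary) > 114611

Result:
dept    | SUM(salary)
--------+------------
Finance | 187875     
HR      | 247269     
Legal   | 152636     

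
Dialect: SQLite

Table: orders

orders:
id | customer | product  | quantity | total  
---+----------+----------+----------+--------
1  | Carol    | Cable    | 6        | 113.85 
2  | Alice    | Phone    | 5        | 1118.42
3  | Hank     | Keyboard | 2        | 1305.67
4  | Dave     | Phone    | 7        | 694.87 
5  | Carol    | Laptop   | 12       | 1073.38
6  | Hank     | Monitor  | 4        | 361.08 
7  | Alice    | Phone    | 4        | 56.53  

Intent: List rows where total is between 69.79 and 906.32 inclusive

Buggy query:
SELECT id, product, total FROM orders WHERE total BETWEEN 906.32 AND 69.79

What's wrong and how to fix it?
Bug: The bounds are reversed; BETWEEN a AND b requires a <= b to match anything

Fix: Write BETWEEN 69.79 AND 906.32

Corrected query:
SELECT id, product, total FROM orders WHERE total BETWEEN 69.79 AND 906.32

Result:
id | product | total 
---+---------+-------
1  | Cable   | 113.85
4  | Phone   | 694.87
6  | Monitor | 361.08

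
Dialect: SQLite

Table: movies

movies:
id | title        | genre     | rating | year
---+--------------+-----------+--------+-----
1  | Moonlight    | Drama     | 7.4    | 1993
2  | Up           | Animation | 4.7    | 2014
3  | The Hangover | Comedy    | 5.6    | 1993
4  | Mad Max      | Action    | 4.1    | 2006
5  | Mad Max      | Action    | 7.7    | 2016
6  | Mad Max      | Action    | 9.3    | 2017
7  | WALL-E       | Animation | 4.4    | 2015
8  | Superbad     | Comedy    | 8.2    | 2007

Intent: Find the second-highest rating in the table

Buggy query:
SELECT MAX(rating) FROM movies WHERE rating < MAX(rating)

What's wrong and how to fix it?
Bug: MAX(rating) on the right of the comparison is an aggregate-in-WHERE error

Fix: Put the inner MAX in a scalar subquery

Corrected query:
SELECT MAX(rating) FROM movies WHERE rating < (SELECT MAX(rating) FROM movies)

Result:
MAX(rating)
-----------
8.2        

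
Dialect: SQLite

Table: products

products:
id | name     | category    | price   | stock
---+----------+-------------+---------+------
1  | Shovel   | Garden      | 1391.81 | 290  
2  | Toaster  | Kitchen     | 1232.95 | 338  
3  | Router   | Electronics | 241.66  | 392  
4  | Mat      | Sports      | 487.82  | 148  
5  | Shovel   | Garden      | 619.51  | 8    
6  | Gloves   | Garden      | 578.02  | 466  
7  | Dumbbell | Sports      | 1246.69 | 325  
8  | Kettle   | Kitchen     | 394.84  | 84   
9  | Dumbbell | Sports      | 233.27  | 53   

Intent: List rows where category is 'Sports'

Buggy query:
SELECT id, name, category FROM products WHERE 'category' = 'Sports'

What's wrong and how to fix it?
Bug: 'category' in single quotes is a string literal, not the column; the comparison is literal-vs-literal and never true

Fix: Reference the column as category without single quotes

Corrected query:
SELECT id, name, category FROM products WHERE category = 'Sports'

Result:
id | name     | category
---+----------+---------
4  | Mat      | Sports  
7  | Dumbbell | Sports  
9  | Dumbbell | Sports  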